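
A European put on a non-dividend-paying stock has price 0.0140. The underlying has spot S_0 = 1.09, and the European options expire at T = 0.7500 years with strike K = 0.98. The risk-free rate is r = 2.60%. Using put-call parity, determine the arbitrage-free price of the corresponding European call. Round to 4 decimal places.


Put-call parity: C - P = S_0 * exp(-qT) - K * exp(-rT).
S_0 * exp(-qT) = 1.0900 * 1.00000000 = 1.09000000
K * exp(-rT) = 0.9800 * 0.98068890 = 0.96107512
C = P + S*exp(-qT) - K*exp(-rT)
C = 0.0140 + 1.09000000 - 0.96107512 = 0.1429

Answer: Call price = 0.1429


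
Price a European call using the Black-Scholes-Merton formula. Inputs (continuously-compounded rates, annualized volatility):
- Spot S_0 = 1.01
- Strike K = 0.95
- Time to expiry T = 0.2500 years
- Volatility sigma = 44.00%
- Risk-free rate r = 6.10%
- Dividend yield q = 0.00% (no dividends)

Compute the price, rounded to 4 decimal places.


d1 = (ln(S/K) + (r - q + 0.5*sigma^2) * T) / (sigma * sqrt(T)) = 0.45769830
d2 = d1 - sigma * sqrt(T) = 0.23769830
exp(-rT) = 0.98486569; exp(-qT) = 1.00000000
C = S_0 * exp(-qT) * N(d1) - K * exp(-rT) * N(d2)
N(d1) = 0.67641539; N(d2) = 0.59394245
C = 1.0100 * 1.00000000 * 0.67641539 - 0.9500 * 0.98486569 * 0.59394245 = 0.1275

Answer: Price = 0.1275


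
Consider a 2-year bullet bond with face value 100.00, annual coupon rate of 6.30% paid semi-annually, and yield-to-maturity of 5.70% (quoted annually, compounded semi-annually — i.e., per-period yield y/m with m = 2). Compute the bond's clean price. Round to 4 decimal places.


Coupon per period c = face * coupon_rate / m = 3.150000
Periods per year m = 2; per-period yield y/m = 0.028500
Number of cashflows N = 4
Cashflows (t years, CF_t, discount factor 1/(1+y/m)^(m*t), PV):
  t = 0.5000: CF_t = 3.150000, DF = 0.972290, PV = 3.062713
  t = 1.0000: CF_t = 3.150000, DF = 0.945347, PV = 2.977844
  t = 1.5000: CF_t = 3.150000, DF = 0.919152, PV = 2.895327
  t = 2.0000: CF_t = 103.150000, DF = 0.893682, PV = 92.183257
Price P = sum_t PV_t = 101.119141

Answer: Price = 101.1191


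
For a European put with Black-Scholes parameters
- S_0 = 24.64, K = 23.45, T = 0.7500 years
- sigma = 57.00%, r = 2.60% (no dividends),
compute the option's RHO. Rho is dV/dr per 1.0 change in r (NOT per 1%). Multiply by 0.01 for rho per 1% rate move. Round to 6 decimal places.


Answer: Rho = -9.359036

Derivation:
d1 = 0.3865980831; d2 = -0.1070363971
phi(d1) = 0.3702164027; exp(-qT) = 1.0000000000; exp(-rT) = 0.9806888952
N(-d2) = 0.5426199475
Rho = -K*T*exp(-rT)*N(-d2) = -23.4500 * 0.7500 * 0.9806888952 * 0.5426199475 = -9.359036


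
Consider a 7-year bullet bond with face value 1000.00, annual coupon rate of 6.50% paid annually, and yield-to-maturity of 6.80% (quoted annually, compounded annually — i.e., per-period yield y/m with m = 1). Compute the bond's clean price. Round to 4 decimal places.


Answer: Price = 983.7188

Derivation:
Coupon per period c = face * coupon_rate / m = 65.000000
Periods per year m = 1; per-period yield y/m = 0.068000
Number of cashflows N = 7
Cashflows (t years, CF_t, discount factor 1/(1+y/m)^(m*t), PV):
  t = 1.0000: CF_t = 65.000000, DF = 0.936330, PV = 60.861423
  t = 2.0000: CF_t = 65.000000, DF = 0.876713, PV = 56.986351
  t = 3.0000: CF_t = 65.000000, DF = 0.820892, PV = 53.358007
  t = 4.0000: CF_t = 65.000000, DF = 0.768626, PV = 49.960681
  t = 5.0000: CF_t = 65.000000, DF = 0.719687, PV = 46.779663
  t = 6.0000: CF_t = 65.000000, DF = 0.673864, PV = 43.801183
  t = 7.0000: CF_t = 1065.000000, DF = 0.630959, PV = 671.971477
Price P = sum_t PV_t = 983.718785


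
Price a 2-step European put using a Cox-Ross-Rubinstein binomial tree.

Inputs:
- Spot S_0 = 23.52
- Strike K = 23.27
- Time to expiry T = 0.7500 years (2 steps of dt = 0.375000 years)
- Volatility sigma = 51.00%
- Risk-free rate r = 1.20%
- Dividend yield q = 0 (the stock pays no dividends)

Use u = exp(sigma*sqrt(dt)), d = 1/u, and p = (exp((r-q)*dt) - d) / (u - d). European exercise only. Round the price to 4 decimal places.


Answer: Price = V(0,0) = 3.4417

Derivation:
dt = T/N = 0.375000
u = exp(sigma*sqrt(dt)) = 1.366578; d = 1/u = 0.731755
p = (exp((r-q)*dt) - d) / (u - d) = 0.429656
Discount per step: exp(-r*dt) = 0.995510
Stock lattice S(k, i) with i counting down-moves:
  k=0: S(0,0) = 23.5200
  k=1: S(1,0) = 32.1419; S(1,1) = 17.2109
  k=2: S(2,0) = 43.9244; S(2,1) = 23.5200; S(2,2) = 12.5941
Terminal payoffs V(N, i) = max(K - S_T, 0):
  V(2,0) = 0.000000; V(2,1) = 0.000000; V(2,2) = 10.675865
Backward induction: V(k, i) = exp(-r*dt) * [p * V(k+1, i) + (1-p) * V(k+1, i+1)].
  V(1,0) = exp(-r*dt) * [p*0.000000 + (1-p)*0.000000] = 0.000000
  V(1,1) = exp(-r*dt) * [p*0.000000 + (1-p)*10.675865] = 6.061582
  V(0,0) = exp(-r*dt) * [p*0.000000 + (1-p)*6.061582] = 3.441667


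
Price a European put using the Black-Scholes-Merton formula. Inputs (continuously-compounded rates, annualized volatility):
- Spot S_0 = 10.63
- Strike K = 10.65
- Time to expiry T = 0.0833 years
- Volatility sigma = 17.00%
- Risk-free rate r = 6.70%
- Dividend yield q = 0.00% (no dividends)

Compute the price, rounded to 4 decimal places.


Answer: Price = 0.1886

Derivation:
d1 = (ln(S/K) + (r - q + 0.5*sigma^2) * T) / (sigma * sqrt(T)) = 0.09997125
d2 = d1 - sigma * sqrt(T) = 0.05090630
exp(-rT) = 0.99443445; exp(-qT) = 1.00000000
P = K * exp(-rT) * N(-d2) - S_0 * exp(-qT) * N(-d1)
N(-d1) = 0.46018357; N(-d2) = 0.47970009
P = 10.6500 * 0.99443445 * 0.47970009 - 10.6300 * 1.00000000 * 0.46018357 = 0.1886


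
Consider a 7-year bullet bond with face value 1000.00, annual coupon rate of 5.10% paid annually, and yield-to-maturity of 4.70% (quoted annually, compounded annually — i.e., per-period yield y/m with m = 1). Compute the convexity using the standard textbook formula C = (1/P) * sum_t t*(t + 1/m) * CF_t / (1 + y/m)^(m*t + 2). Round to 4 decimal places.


Coupon per period c = face * coupon_rate / m = 51.000000
Periods per year m = 1; per-period yield y/m = 0.047000
Number of cashflows N = 7
Cashflows (t years, CF_t, discount factor 1/(1+y/m)^(m*t), PV):
  t = 1.0000: CF_t = 51.000000, DF = 0.955110, PV = 48.710602
  t = 2.0000: CF_t = 51.000000, DF = 0.912235, PV = 46.523975
  t = 3.0000: CF_t = 51.000000, DF = 0.871284, PV = 44.435506
  t = 4.0000: CF_t = 51.000000, DF = 0.832172, PV = 42.440789
  t = 5.0000: CF_t = 51.000000, DF = 0.794816, PV = 40.535615
  t = 6.0000: CF_t = 51.000000, DF = 0.759137, PV = 38.715965
  t = 7.0000: CF_t = 1051.000000, DF = 0.725059, PV = 762.036799
Price P = sum_t PV_t = 1023.399251
Convexity numerator sum_t t*(t + 1/m) * CF_t / (1+y/m)^(m*t + 2):
  t = 1.0000: term = 88.871012
  t = 2.0000: term = 254.644734
  t = 3.0000: term = 486.427381
  t = 4.0000: term = 774.319295
  t = 5.0000: term = 1109.339965
  t = 6.0000: term = 1483.358119
  t = 7.0000: term = 38928.763370
Convexity = (1/P) * sum = 43125.723877 / 1023.399251 = 42.139687

Answer: Convexity = 42.1397


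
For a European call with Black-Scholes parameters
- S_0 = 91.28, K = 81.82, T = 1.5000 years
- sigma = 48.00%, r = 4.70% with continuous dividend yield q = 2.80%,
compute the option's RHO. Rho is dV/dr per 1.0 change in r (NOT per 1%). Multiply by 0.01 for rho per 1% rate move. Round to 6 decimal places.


Answer: Rho = 54.481281

Derivation:
d1 = 0.5285284312; d2 = -0.0593491070
phi(d1) = 0.3469378282; exp(-qT) = 0.9588697806; exp(-rT) = 0.9319277395
N(d2) = 0.4763370241
Rho = K*T*exp(-rT)*N(d2) = 81.8200 * 1.5000 * 0.9319277395 * 0.4763370241 = 54.481281


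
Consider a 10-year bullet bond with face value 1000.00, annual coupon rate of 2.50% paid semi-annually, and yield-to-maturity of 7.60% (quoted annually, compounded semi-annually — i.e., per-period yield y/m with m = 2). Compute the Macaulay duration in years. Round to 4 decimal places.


Coupon per period c = face * coupon_rate / m = 12.500000
Periods per year m = 2; per-period yield y/m = 0.038000
Number of cashflows N = 20
Cashflows (t years, CF_t, discount factor 1/(1+y/m)^(m*t), PV):
  t = 0.5000: CF_t = 12.500000, DF = 0.963391, PV = 12.042389
  t = 1.0000: CF_t = 12.500000, DF = 0.928122, PV = 11.601531
  t = 1.5000: CF_t = 12.500000, DF = 0.894145, PV = 11.176812
  t = 2.0000: CF_t = 12.500000, DF = 0.861411, PV = 10.767642
  t = 2.5000: CF_t = 12.500000, DF = 0.829876, PV = 10.373451
  t = 3.0000: CF_t = 12.500000, DF = 0.799495, PV = 9.993690
  t = 3.5000: CF_t = 12.500000, DF = 0.770227, PV = 9.627833
  t = 4.0000: CF_t = 12.500000, DF = 0.742030, PV = 9.275369
  t = 4.5000: CF_t = 12.500000, DF = 0.714865, PV = 8.935808
  t = 5.0000: CF_t = 12.500000, DF = 0.688694, PV = 8.608678
  t = 5.5000: CF_t = 12.500000, DF = 0.663482, PV = 8.293524
  t = 6.0000: CF_t = 12.500000, DF = 0.639193, PV = 7.989908
  t = 6.5000: CF_t = 12.500000, DF = 0.615793, PV = 7.697406
  t = 7.0000: CF_t = 12.500000, DF = 0.593249, PV = 7.415613
  t = 7.5000: CF_t = 12.500000, DF = 0.571531, PV = 7.144136
  t = 8.0000: CF_t = 12.500000, DF = 0.550608, PV = 6.882597
  t = 8.5000: CF_t = 12.500000, DF = 0.530451, PV = 6.630633
  t = 9.0000: CF_t = 12.500000, DF = 0.511031, PV = 6.387893
  t = 9.5000: CF_t = 12.500000, DF = 0.492323, PV = 6.154040
  t = 10.0000: CF_t = 1012.500000, DF = 0.474300, PV = 480.228534
Price P = sum_t PV_t = 647.227489
Macaulay numerator sum_t t * PV_t:
  t * PV_t at t = 0.5000: 6.021195
  t * PV_t at t = 1.0000: 11.601531
  t * PV_t at t = 1.5000: 16.765218
  t * PV_t at t = 2.0000: 21.535284
  t * PV_t at t = 2.5000: 25.933627
  t * PV_t at t = 3.0000: 29.981071
  t * PV_t at t = 3.5000: 33.697415
  t * PV_t at t = 4.0000: 37.101475
  t * PV_t at t = 4.5000: 40.211136
  t * PV_t at t = 5.0000: 43.043391
  t * PV_t at t = 5.5000: 45.614384
  t * PV_t at t = 6.0000: 47.939447
  t * PV_t at t = 6.5000: 50.033142
  t * PV_t at t = 7.0000: 51.909292
  t * PV_t at t = 7.5000: 53.581020
  t * PV_t at t = 8.0000: 55.060778
  t * PV_t at t = 8.5000: 56.360382
  t * PV_t at t = 9.0000: 57.491039
  t * PV_t at t = 9.5000: 58.463378
  t * PV_t at t = 10.0000: 4802.285345
Macaulay duration D = (sum_t t * PV_t) / P = 5544.629549 / 647.227489 = 8.566740

Answer: Macaulay duration = 8.5667 years


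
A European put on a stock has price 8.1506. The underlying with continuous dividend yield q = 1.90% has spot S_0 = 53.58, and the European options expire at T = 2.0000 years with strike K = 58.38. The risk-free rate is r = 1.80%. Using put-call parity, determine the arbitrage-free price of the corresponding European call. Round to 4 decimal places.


Answer: Call price = 3.4171

Derivation:
Put-call parity: C - P = S_0 * exp(-qT) - K * exp(-rT).
S_0 * exp(-qT) = 53.5800 * 0.96271294 = 51.58215937
K * exp(-rT) = 58.3800 * 0.96464029 = 56.31570033
C = P + S*exp(-qT) - K*exp(-rT)
C = 8.1506 + 51.58215937 - 56.31570033 = 3.4171


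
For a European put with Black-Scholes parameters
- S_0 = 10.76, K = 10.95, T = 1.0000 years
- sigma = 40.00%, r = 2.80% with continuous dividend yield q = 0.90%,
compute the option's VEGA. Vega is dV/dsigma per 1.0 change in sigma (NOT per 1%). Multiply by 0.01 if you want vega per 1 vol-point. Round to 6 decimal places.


Answer: Vega = 4.166773

Derivation:
d1 = 0.2037402462; d2 = -0.1962597538
phi(d1) = 0.3907475510; exp(-qT) = 0.9910403788; exp(-rT) = 0.9723883668
Vega = S * exp(-qT) * phi(d1) * sqrt(T) = 10.7600 * 0.9910403788 * 0.3907475510 * 1.0000000000 = 4.166773


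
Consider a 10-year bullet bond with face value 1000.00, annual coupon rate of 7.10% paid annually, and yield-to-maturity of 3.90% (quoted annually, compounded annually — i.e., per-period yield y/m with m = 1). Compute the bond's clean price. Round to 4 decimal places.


Coupon per period c = face * coupon_rate / m = 71.000000
Periods per year m = 1; per-period yield y/m = 0.039000
Number of cashflows N = 10
Cashflows (t years, CF_t, discount factor 1/(1+y/m)^(m*t), PV):
  t = 1.0000: CF_t = 71.000000, DF = 0.962464, PV = 68.334937
  t = 2.0000: CF_t = 71.000000, DF = 0.926337, PV = 65.769911
  t = 3.0000: CF_t = 71.000000, DF = 0.891566, PV = 63.301165
  t = 4.0000: CF_t = 71.000000, DF = 0.858100, PV = 60.925087
  t = 5.0000: CF_t = 71.000000, DF = 0.825890, PV = 58.638197
  t = 6.0000: CF_t = 71.000000, DF = 0.794889, PV = 56.437149
  t = 7.0000: CF_t = 71.000000, DF = 0.765052, PV = 54.318719
  t = 8.0000: CF_t = 71.000000, DF = 0.736335, PV = 52.279806
  t = 9.0000: CF_t = 71.000000, DF = 0.708696, PV = 50.317426
  t = 10.0000: CF_t = 1071.000000, DF = 0.682094, PV = 730.523170
Price P = sum_t PV_t = 1260.845568

Answer: Price = 1260.8456


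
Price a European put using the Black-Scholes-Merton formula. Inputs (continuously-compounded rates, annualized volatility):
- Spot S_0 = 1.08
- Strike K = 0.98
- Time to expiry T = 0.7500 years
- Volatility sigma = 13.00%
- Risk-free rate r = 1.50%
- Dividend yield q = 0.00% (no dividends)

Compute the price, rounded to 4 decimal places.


d1 = (ln(S/K) + (r - q + 0.5*sigma^2) * T) / (sigma * sqrt(T)) = 1.01925637
d2 = d1 - sigma * sqrt(T) = 0.90667307
exp(-rT) = 0.98881304; exp(-qT) = 1.00000000
P = K * exp(-rT) * N(-d2) - S_0 * exp(-qT) * N(-d1)
N(-d1) = 0.15404064; N(-d2) = 0.18228985
P = 0.9800 * 0.98881304 * 0.18228985 - 1.0800 * 1.00000000 * 0.15404064 = 0.0103

Answer: Price = 0.0103


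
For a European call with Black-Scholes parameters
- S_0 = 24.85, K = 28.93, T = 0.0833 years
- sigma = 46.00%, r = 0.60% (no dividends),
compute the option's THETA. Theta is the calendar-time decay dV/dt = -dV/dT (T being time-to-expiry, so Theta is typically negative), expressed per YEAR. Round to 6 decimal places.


Answer: Theta = -4.453202

Derivation:
d1 = -1.0749030250; d2 = -1.2076670262
phi(d1) = 0.2238796183; exp(-qT) = 1.0000000000; exp(-rT) = 0.9995003249
Theta = -S*exp(-qT)*phi(d1)*sigma/(2*sqrt(T)) - r*K*exp(-rT)*N(d2) + q*S*exp(-qT)*N(d1)
N(d1) = 0.1412090738; N(d2) = 0.1135876831; sqrt(T) = 0.2886173938
Term 1 = -24.8500 * 1.0000000000 * 0.2238796183 * 0.4600 / (2 * 0.2886173938) = -4.4334956447
Term 2 = -0.0060 * 28.9300 * 0.9995003249 * 0.1135876831 = -0.0197066982
Term 3 = 0 (no dividend yield, q = 0)
Theta = -4.4334956447 + (-0.0197066982) + (0.0000000000) = -4.453202


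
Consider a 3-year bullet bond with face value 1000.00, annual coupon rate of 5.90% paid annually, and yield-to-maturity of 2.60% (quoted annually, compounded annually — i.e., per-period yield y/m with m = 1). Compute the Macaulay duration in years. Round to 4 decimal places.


Coupon per period c = face * coupon_rate / m = 59.000000
Periods per year m = 1; per-period yield y/m = 0.026000
Number of cashflows N = 3
Cashflows (t years, CF_t, discount factor 1/(1+y/m)^(m*t), PV):
  t = 1.0000: CF_t = 59.000000, DF = 0.974659, PV = 57.504873
  t = 2.0000: CF_t = 59.000000, DF = 0.949960, PV = 56.047635
  t = 3.0000: CF_t = 1059.000000, DF = 0.925887, PV = 980.514178
Price P = sum_t PV_t = 1094.066686
Macaulay numerator sum_t t * PV_t:
  t * PV_t at t = 1.0000: 57.504873
  t * PV_t at t = 2.0000: 112.095270
  t * PV_t at t = 3.0000: 2941.542534
Macaulay duration D = (sum_t t * PV_t) / P = 3111.142676 / 1094.066686 = 2.843650

Answer: Macaulay duration = 2.8436 years


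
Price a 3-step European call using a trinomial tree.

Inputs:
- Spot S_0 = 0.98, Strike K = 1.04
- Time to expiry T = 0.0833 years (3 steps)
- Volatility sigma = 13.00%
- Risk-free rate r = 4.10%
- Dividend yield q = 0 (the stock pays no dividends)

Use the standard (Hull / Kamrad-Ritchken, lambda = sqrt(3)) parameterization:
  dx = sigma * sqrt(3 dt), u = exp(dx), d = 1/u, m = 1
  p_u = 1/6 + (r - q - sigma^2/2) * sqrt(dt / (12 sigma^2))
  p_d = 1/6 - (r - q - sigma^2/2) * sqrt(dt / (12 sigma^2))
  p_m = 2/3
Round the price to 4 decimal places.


dt = T/N = 0.027767; dx = sigma*sqrt(3*dt) = 0.037520
u = exp(dx) = 1.038233; d = 1/u = 0.963175
p_u = 0.178711, p_m = 0.666667, p_d = 0.154622
Discount per step: exp(-r*dt) = 0.998862
Stock lattice S(k, j) with j the centered position index:
  k=0: S(0,+0) = 0.9800
  k=1: S(1,-1) = 0.9439; S(1,+0) = 0.9800; S(1,+1) = 1.0175
  k=2: S(2,-2) = 0.9092; S(2,-1) = 0.9439; S(2,+0) = 0.9800; S(2,+1) = 1.0175; S(2,+2) = 1.0564
  k=3: S(3,-3) = 0.8757; S(3,-2) = 0.9092; S(3,-1) = 0.9439; S(3,+0) = 0.9800; S(3,+1) = 1.0175; S(3,+2) = 1.0564; S(3,+3) = 1.0968
Terminal payoffs V(N, j) = max(S_T - K, 0):
  V(3,-3) = 0.000000; V(3,-2) = 0.000000; V(3,-1) = 0.000000; V(3,+0) = 0.000000; V(3,+1) = 0.000000; V(3,+2) = 0.016369; V(3,+3) = 0.056757
Backward induction: V(k, j) = exp(-r*dt) * [p_u * V(k+1, j+1) + p_m * V(k+1, j) + p_d * V(k+1, j-1)]
  V(2,-2) = exp(-r*dt) * [p_u*0.000000 + p_m*0.000000 + p_d*0.000000] = 0.000000
  V(2,-1) = exp(-r*dt) * [p_u*0.000000 + p_m*0.000000 + p_d*0.000000] = 0.000000
  V(2,+0) = exp(-r*dt) * [p_u*0.000000 + p_m*0.000000 + p_d*0.000000] = 0.000000
  V(2,+1) = exp(-r*dt) * [p_u*0.016369 + p_m*0.000000 + p_d*0.000000] = 0.002922
  V(2,+2) = exp(-r*dt) * [p_u*0.056757 + p_m*0.016369 + p_d*0.000000] = 0.021032
  V(1,-1) = exp(-r*dt) * [p_u*0.000000 + p_m*0.000000 + p_d*0.000000] = 0.000000
  V(1,+0) = exp(-r*dt) * [p_u*0.002922 + p_m*0.000000 + p_d*0.000000] = 0.000522
  V(1,+1) = exp(-r*dt) * [p_u*0.021032 + p_m*0.002922 + p_d*0.000000] = 0.005700
  V(0,+0) = exp(-r*dt) * [p_u*0.005700 + p_m*0.000522 + p_d*0.000000] = 0.001365

Answer: Price = V(0,0) = 0.0014


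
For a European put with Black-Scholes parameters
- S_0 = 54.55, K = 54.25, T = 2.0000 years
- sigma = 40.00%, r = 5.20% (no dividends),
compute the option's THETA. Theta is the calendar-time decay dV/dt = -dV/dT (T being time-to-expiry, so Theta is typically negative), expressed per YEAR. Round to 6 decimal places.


Answer: Theta = -1.385866

Derivation:
d1 = 0.4764392151; d2 = -0.0892462098
phi(d1) = 0.3561384583; exp(-qT) = 1.0000000000; exp(-rT) = 0.9012252974
Theta = -S*exp(-qT)*phi(d1)*sigma/(2*sqrt(T)) + r*K*exp(-rT)*N(-d2) - q*S*exp(-qT)*N(-d1)
N(-d1) = 0.3168807512; N(-d2) = 0.5355568791; sqrt(T) = 1.4142135624
Term 1 = -54.5500 * 1.0000000000 * 0.3561384583 * 0.4000 / (2 * 1.4142135624) = -2.7474425952
Term 2 = 0.0520 * 54.2500 * 0.9012252974 * 0.5355568791 = 1.3615765470
Term 3 = 0 (no dividend yield, q = 0)
Theta = -2.7474425952 + (1.3615765470) + (0.0000000000) = -1.385866


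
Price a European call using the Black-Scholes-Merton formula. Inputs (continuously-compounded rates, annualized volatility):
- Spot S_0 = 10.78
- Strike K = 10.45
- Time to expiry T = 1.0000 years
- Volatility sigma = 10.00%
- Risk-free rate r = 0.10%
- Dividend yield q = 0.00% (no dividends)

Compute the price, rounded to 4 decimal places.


d1 = (ln(S/K) + (r - q + 0.5*sigma^2) * T) / (sigma * sqrt(T)) = 0.37090587
d2 = d1 - sigma * sqrt(T) = 0.27090587
exp(-rT) = 0.99900050; exp(-qT) = 1.00000000
C = S_0 * exp(-qT) * N(d1) - K * exp(-rT) * N(d2)
N(d1) = 0.64464618; N(d2) = 0.60676829
C = 10.7800 * 1.00000000 * 0.64464618 - 10.4500 * 0.99900050 * 0.60676829 = 0.6149

Answer: Price = 0.6149


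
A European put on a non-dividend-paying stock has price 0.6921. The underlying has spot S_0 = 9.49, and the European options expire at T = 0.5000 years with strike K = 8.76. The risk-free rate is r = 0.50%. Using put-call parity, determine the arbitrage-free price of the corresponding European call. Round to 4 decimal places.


Put-call parity: C - P = S_0 * exp(-qT) - K * exp(-rT).
S_0 * exp(-qT) = 9.4900 * 1.00000000 = 9.49000000
K * exp(-rT) = 8.7600 * 0.99750312 = 8.73812735
C = P + S*exp(-qT) - K*exp(-rT)
C = 0.6921 + 9.49000000 - 8.73812735 = 1.4440

Answer: Call price = 1.4440


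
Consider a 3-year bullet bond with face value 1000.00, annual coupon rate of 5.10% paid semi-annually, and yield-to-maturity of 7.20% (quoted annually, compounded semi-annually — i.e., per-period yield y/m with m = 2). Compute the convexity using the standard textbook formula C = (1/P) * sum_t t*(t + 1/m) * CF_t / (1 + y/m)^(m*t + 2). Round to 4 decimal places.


Answer: Convexity = 8.9760

Derivation:
Coupon per period c = face * coupon_rate / m = 25.500000
Periods per year m = 2; per-period yield y/m = 0.036000
Number of cashflows N = 6
Cashflows (t years, CF_t, discount factor 1/(1+y/m)^(m*t), PV):
  t = 0.5000: CF_t = 25.500000, DF = 0.965251, PV = 24.613900
  t = 1.0000: CF_t = 25.500000, DF = 0.931709, PV = 23.758590
  t = 1.5000: CF_t = 25.500000, DF = 0.899333, PV = 22.933002
  t = 2.0000: CF_t = 25.500000, DF = 0.868082, PV = 22.136103
  t = 2.5000: CF_t = 25.500000, DF = 0.837917, PV = 21.366894
  t = 3.0000: CF_t = 1025.500000, DF = 0.808801, PV = 829.425021
Price P = sum_t PV_t = 944.233510
Convexity numerator sum_t t*(t + 1/m) * CF_t / (1+y/m)^(m*t + 2):
  t = 0.5000: term = 11.466501
  t = 1.0000: term = 33.204154
  t = 1.5000: term = 64.100683
  t = 2.0000: term = 103.122077
  t = 2.5000: term = 149.308027
  t = 3.0000: term = 8114.222653
Convexity = (1/P) * sum = 8475.424095 / 944.233510 = 8.975983


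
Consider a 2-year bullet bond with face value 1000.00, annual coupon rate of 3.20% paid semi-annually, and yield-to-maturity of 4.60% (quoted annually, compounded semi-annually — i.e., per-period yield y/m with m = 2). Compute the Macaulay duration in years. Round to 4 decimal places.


Answer: Macaulay duration = 1.9525 years

Derivation:
Coupon per period c = face * coupon_rate / m = 16.000000
Periods per year m = 2; per-period yield y/m = 0.023000
Number of cashflows N = 4
Cashflows (t years, CF_t, discount factor 1/(1+y/m)^(m*t), PV):
  t = 0.5000: CF_t = 16.000000, DF = 0.977517, PV = 15.640274
  t = 1.0000: CF_t = 16.000000, DF = 0.955540, PV = 15.288635
  t = 1.5000: CF_t = 16.000000, DF = 0.934056, PV = 14.944902
  t = 2.0000: CF_t = 1016.000000, DF = 0.913056, PV = 927.665004
Price P = sum_t PV_t = 973.538815
Macaulay numerator sum_t t * PV_t:
  t * PV_t at t = 0.5000: 7.820137
  t * PV_t at t = 1.0000: 15.288635
  t * PV_t at t = 1.5000: 22.417354
  t * PV_t at t = 2.0000: 1855.330007
Macaulay duration D = (sum_t t * PV_t) / P = 1900.856133 / 973.538815 = 1.952522


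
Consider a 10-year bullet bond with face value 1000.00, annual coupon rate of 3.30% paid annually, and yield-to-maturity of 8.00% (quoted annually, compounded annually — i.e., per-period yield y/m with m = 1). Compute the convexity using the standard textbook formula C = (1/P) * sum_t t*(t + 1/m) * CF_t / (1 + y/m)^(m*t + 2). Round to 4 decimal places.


Answer: Convexity = 73.9566

Derivation:
Coupon per period c = face * coupon_rate / m = 33.000000
Periods per year m = 1; per-period yield y/m = 0.080000
Number of cashflows N = 10
Cashflows (t years, CF_t, discount factor 1/(1+y/m)^(m*t), PV):
  t = 1.0000: CF_t = 33.000000, DF = 0.925926, PV = 30.555556
  t = 2.0000: CF_t = 33.000000, DF = 0.857339, PV = 28.292181
  t = 3.0000: CF_t = 33.000000, DF = 0.793832, PV = 26.196464
  t = 4.0000: CF_t = 33.000000, DF = 0.735030, PV = 24.255985
  t = 5.0000: CF_t = 33.000000, DF = 0.680583, PV = 22.459246
  t = 6.0000: CF_t = 33.000000, DF = 0.630170, PV = 20.795598
  t = 7.0000: CF_t = 33.000000, DF = 0.583490, PV = 19.255183
  t = 8.0000: CF_t = 33.000000, DF = 0.540269, PV = 17.828873
  t = 9.0000: CF_t = 33.000000, DF = 0.500249, PV = 16.508216
  t = 10.0000: CF_t = 1033.000000, DF = 0.463193, PV = 478.478873
Price P = sum_t PV_t = 684.626174
Convexity numerator sum_t t*(t + 1/m) * CF_t / (1+y/m)^(m*t + 2):
  t = 1.0000: term = 52.392928
  t = 2.0000: term = 145.535911
  t = 3.0000: term = 269.510946
  t = 4.0000: term = 415.911954
  t = 5.0000: term = 577.655491
  t = 6.0000: term = 748.812674
  t = 7.0000: term = 924.460091
  t = 8.0000: term = 1100.547728
  t = 9.0000: term = 1273.782092
  t = 10.0000: term = 45124.036395
Convexity = (1/P) * sum = 50632.646210 / 684.626174 = 73.956632


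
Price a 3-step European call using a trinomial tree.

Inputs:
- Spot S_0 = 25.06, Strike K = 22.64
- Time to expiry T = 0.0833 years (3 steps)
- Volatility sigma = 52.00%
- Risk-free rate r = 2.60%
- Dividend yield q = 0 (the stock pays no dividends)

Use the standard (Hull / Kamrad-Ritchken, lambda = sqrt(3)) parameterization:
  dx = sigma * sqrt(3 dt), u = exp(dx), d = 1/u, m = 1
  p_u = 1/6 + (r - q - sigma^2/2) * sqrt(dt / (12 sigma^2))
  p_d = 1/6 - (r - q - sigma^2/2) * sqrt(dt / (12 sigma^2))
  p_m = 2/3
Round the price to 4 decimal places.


dt = T/N = 0.027767; dx = sigma*sqrt(3*dt) = 0.150081
u = exp(dx) = 1.161928; d = 1/u = 0.860638
p_u = 0.156565, p_m = 0.666667, p_d = 0.176768
Discount per step: exp(-r*dt) = 0.999278
Stock lattice S(k, j) with j the centered position index:
  k=0: S(0,+0) = 25.0600
  k=1: S(1,-1) = 21.5676; S(1,+0) = 25.0600; S(1,+1) = 29.1179
  k=2: S(2,-2) = 18.5619; S(2,-1) = 21.5676; S(2,+0) = 25.0600; S(2,+1) = 29.1179; S(2,+2) = 33.8329
  k=3: S(3,-3) = 15.9751; S(3,-2) = 18.5619; S(3,-1) = 21.5676; S(3,+0) = 25.0600; S(3,+1) = 29.1179; S(3,+2) = 33.8329; S(3,+3) = 39.3115
Terminal payoffs V(N, j) = max(S_T - K, 0):
  V(3,-3) = 0.000000; V(3,-2) = 0.000000; V(3,-1) = 0.000000; V(3,+0) = 2.420000; V(3,+1) = 6.477926; V(3,+2) = 11.192945; V(3,+3) = 16.671460
Backward induction: V(k, j) = exp(-r*dt) * [p_u * V(k+1, j+1) + p_m * V(k+1, j) + p_d * V(k+1, j-1)]
  V(2,-2) = exp(-r*dt) * [p_u*0.000000 + p_m*0.000000 + p_d*0.000000] = 0.000000
  V(2,-1) = exp(-r*dt) * [p_u*2.420000 + p_m*0.000000 + p_d*0.000000] = 0.378614
  V(2,+0) = exp(-r*dt) * [p_u*6.477926 + p_m*2.420000 + p_d*0.000000] = 2.625654
  V(2,+1) = exp(-r*dt) * [p_u*11.192945 + p_m*6.477926 + p_d*2.420000] = 6.494131
  V(2,+2) = exp(-r*dt) * [p_u*16.671460 + p_m*11.192945 + p_d*6.477926] = 11.209128
  V(1,-1) = exp(-r*dt) * [p_u*2.625654 + p_m*0.378614 + p_d*0.000000] = 0.663016
  V(1,+0) = exp(-r*dt) * [p_u*6.494131 + p_m*2.625654 + p_d*0.378614] = 2.832072
  V(1,+1) = exp(-r*dt) * [p_u*11.209128 + p_m*6.494131 + p_d*2.625654] = 6.543785
  V(0,+0) = exp(-r*dt) * [p_u*6.543785 + p_m*2.832072 + p_d*0.663016] = 3.027589

Answer: Price = V(0,0) = 3.0276


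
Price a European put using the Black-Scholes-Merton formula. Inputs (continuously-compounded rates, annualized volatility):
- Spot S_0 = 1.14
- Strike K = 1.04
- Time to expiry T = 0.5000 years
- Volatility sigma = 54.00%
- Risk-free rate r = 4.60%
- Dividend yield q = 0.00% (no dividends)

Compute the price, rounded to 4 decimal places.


Answer: Price = 0.1086

Derivation:
d1 = (ln(S/K) + (r - q + 0.5*sigma^2) * T) / (sigma * sqrt(T)) = 0.49158993
d2 = d1 - sigma * sqrt(T) = 0.10975227
exp(-rT) = 0.97726248; exp(-qT) = 1.00000000
P = K * exp(-rT) * N(-d2) - S_0 * exp(-qT) * N(-d1)
N(-d1) = 0.31150463; N(-d2) = 0.45630292
P = 1.0400 * 0.97726248 * 0.45630292 - 1.1400 * 1.00000000 * 0.31150463 = 0.1086


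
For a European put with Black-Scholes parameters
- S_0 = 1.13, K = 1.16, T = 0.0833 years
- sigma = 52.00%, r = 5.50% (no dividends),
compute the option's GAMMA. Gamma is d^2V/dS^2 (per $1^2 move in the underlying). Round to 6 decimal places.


d1 = -0.0690207908; d2 = -0.2191018356
phi(d1) = 0.3979931567; exp(-qT) = 1.0000000000; exp(-rT) = 0.9954289791
Gamma = exp(-qT) * phi(d1) / (S * sigma * sqrt(T)) = 1.0000000000 * 0.3979931567 / (1.1300 * 0.5200 * 0.2886173938) = 2.346774

Answer: Gamma = 2.346774


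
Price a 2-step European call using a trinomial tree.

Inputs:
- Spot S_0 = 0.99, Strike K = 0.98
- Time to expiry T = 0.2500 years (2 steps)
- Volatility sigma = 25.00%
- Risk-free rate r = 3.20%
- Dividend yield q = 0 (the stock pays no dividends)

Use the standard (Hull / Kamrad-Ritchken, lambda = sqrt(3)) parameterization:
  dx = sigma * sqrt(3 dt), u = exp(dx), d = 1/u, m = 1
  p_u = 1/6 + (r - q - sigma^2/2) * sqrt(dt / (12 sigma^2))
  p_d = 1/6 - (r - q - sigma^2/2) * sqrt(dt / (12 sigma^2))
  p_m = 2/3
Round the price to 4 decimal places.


Answer: Price = V(0,0) = 0.0534

Derivation:
dt = T/N = 0.125000; dx = sigma*sqrt(3*dt) = 0.153093
u = exp(dx) = 1.165433; d = 1/u = 0.858050
p_u = 0.166973, p_m = 0.666667, p_d = 0.166360
Discount per step: exp(-r*dt) = 0.996008
Stock lattice S(k, j) with j the centered position index:
  k=0: S(0,+0) = 0.9900
  k=1: S(1,-1) = 0.8495; S(1,+0) = 0.9900; S(1,+1) = 1.1538
  k=2: S(2,-2) = 0.7289; S(2,-1) = 0.8495; S(2,+0) = 0.9900; S(2,+1) = 1.1538; S(2,+2) = 1.3447
Terminal payoffs V(N, j) = max(S_T - K, 0):
  V(2,-2) = 0.000000; V(2,-1) = 0.000000; V(2,+0) = 0.010000; V(2,+1) = 0.173779; V(2,+2) = 0.364653
Backward induction: V(k, j) = exp(-r*dt) * [p_u * V(k+1, j+1) + p_m * V(k+1, j) + p_d * V(k+1, j-1)]
  V(1,-1) = exp(-r*dt) * [p_u*0.010000 + p_m*0.000000 + p_d*0.000000] = 0.001663
  V(1,+0) = exp(-r*dt) * [p_u*0.173779 + p_m*0.010000 + p_d*0.000000] = 0.035541
  V(1,+1) = exp(-r*dt) * [p_u*0.364653 + p_m*0.173779 + p_d*0.010000] = 0.177691
  V(0,+0) = exp(-r*dt) * [p_u*0.177691 + p_m*0.035541 + p_d*0.001663] = 0.053426


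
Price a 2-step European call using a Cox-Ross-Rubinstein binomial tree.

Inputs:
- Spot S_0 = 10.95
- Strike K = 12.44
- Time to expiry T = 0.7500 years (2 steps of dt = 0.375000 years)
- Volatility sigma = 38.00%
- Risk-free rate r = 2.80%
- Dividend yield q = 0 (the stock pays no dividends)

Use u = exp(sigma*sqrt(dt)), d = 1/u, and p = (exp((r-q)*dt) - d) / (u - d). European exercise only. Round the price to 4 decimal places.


Answer: Price = V(0,0) = 1.0566

Derivation:
dt = T/N = 0.375000
u = exp(sigma*sqrt(dt)) = 1.262005; d = 1/u = 0.792390
p = (exp((r-q)*dt) - d) / (u - d) = 0.464562
Discount per step: exp(-r*dt) = 0.989555
Stock lattice S(k, i) with i counting down-moves:
  k=0: S(0,0) = 10.9500
  k=1: S(1,0) = 13.8190; S(1,1) = 8.6767
  k=2: S(2,0) = 17.4396; S(2,1) = 10.9500; S(2,2) = 6.8753
Terminal payoffs V(N, i) = max(S_T - K, 0):
  V(2,0) = 4.999583; V(2,1) = 0.000000; V(2,2) = 0.000000
Backward induction: V(k, i) = exp(-r*dt) * [p * V(k+1, i) + (1-p) * V(k+1, i+1)].
  V(1,0) = exp(-r*dt) * [p*4.999583 + (1-p)*0.000000] = 2.298358
  V(1,1) = exp(-r*dt) * [p*0.000000 + (1-p)*0.000000] = 0.000000
  V(0,0) = exp(-r*dt) * [p*2.298358 + (1-p)*0.000000] = 1.056578


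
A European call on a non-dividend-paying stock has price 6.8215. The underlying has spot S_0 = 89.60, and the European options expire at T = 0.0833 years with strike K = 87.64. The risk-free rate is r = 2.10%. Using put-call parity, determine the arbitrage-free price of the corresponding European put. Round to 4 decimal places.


Answer: Put price = 4.7083

Derivation:
Put-call parity: C - P = S_0 * exp(-qT) - K * exp(-rT).
S_0 * exp(-qT) = 89.6000 * 1.00000000 = 89.60000000
K * exp(-rT) = 87.6400 * 0.99825223 = 87.48682536
P = C - S*exp(-qT) + K*exp(-rT)
P = 6.8215 - 89.60000000 + 87.48682536 = 4.7083


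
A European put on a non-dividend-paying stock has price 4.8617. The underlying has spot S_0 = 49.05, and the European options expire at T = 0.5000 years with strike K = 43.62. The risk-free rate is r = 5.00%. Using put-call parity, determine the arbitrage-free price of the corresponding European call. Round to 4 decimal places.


Put-call parity: C - P = S_0 * exp(-qT) - K * exp(-rT).
S_0 * exp(-qT) = 49.0500 * 1.00000000 = 49.05000000
K * exp(-rT) = 43.6200 * 0.97530991 = 42.54301836
C = P + S*exp(-qT) - K*exp(-rT)
C = 4.8617 + 49.05000000 - 42.54301836 = 11.3687

Answer: Call price = 11.3687


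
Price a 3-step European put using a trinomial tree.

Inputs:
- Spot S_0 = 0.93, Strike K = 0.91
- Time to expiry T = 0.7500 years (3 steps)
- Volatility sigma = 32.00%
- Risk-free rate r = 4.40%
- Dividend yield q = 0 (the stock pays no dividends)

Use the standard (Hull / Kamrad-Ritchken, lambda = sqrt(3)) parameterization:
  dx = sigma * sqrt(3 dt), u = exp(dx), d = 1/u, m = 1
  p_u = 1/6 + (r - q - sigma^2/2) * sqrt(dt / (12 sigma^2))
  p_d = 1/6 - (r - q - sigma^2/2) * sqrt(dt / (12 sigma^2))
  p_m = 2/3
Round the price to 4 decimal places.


dt = T/N = 0.250000; dx = sigma*sqrt(3*dt) = 0.277128
u = exp(dx) = 1.319335; d = 1/u = 0.757957
p_u = 0.163419, p_m = 0.666667, p_d = 0.169914
Discount per step: exp(-r*dt) = 0.989060
Stock lattice S(k, j) with j the centered position index:
  k=0: S(0,+0) = 0.9300
  k=1: S(1,-1) = 0.7049; S(1,+0) = 0.9300; S(1,+1) = 1.2270
  k=2: S(2,-2) = 0.5343; S(2,-1) = 0.7049; S(2,+0) = 0.9300; S(2,+1) = 1.2270; S(2,+2) = 1.6188
  k=3: S(3,-3) = 0.4050; S(3,-2) = 0.5343; S(3,-1) = 0.7049; S(3,+0) = 0.9300; S(3,+1) = 1.2270; S(3,+2) = 1.6188; S(3,+3) = 2.1357
Terminal payoffs V(N, j) = max(K - S_T, 0):
  V(3,-3) = 0.505035; V(3,-2) = 0.375716; V(3,-1) = 0.205100; V(3,+0) = 0.000000; V(3,+1) = 0.000000; V(3,+2) = 0.000000; V(3,+3) = 0.000000
Backward induction: V(k, j) = exp(-r*dt) * [p_u * V(k+1, j+1) + p_m * V(k+1, j) + p_d * V(k+1, j-1)]
  V(2,-2) = exp(-r*dt) * [p_u*0.205100 + p_m*0.375716 + p_d*0.505035] = 0.365761
  V(2,-1) = exp(-r*dt) * [p_u*0.000000 + p_m*0.205100 + p_d*0.375716] = 0.198378
  V(2,+0) = exp(-r*dt) * [p_u*0.000000 + p_m*0.000000 + p_d*0.205100] = 0.034468
  V(2,+1) = exp(-r*dt) * [p_u*0.000000 + p_m*0.000000 + p_d*0.000000] = 0.000000
  V(2,+2) = exp(-r*dt) * [p_u*0.000000 + p_m*0.000000 + p_d*0.000000] = 0.000000
  V(1,-1) = exp(-r*dt) * [p_u*0.034468 + p_m*0.198378 + p_d*0.365761] = 0.197845
  V(1,+0) = exp(-r*dt) * [p_u*0.000000 + p_m*0.034468 + p_d*0.198378] = 0.056066
  V(1,+1) = exp(-r*dt) * [p_u*0.000000 + p_m*0.000000 + p_d*0.034468] = 0.005793
  V(0,+0) = exp(-r*dt) * [p_u*0.005793 + p_m*0.056066 + p_d*0.197845] = 0.071154

Answer: Price = V(0,0) = 0.0712


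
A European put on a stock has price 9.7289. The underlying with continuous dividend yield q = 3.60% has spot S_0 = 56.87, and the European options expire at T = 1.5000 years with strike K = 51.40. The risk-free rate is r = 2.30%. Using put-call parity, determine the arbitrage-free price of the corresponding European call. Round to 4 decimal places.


Put-call parity: C - P = S_0 * exp(-qT) - K * exp(-rT).
S_0 * exp(-qT) = 56.8700 * 0.94743211 = 53.88046390
K * exp(-rT) = 51.4000 * 0.96608834 = 49.65694066
C = P + S*exp(-qT) - K*exp(-rT)
C = 9.7289 + 53.88046390 - 49.65694066 = 13.9524

Answer: Call price = 13.9524


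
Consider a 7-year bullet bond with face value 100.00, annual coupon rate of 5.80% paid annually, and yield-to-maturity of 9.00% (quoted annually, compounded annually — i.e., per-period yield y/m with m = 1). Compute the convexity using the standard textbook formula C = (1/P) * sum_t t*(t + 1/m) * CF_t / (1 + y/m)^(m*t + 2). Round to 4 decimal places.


Answer: Convexity = 36.8724

Derivation:
Coupon per period c = face * coupon_rate / m = 5.800000
Periods per year m = 1; per-period yield y/m = 0.090000
Number of cashflows N = 7
Cashflows (t years, CF_t, discount factor 1/(1+y/m)^(m*t), PV):
  t = 1.0000: CF_t = 5.800000, DF = 0.917431, PV = 5.321101
  t = 2.0000: CF_t = 5.800000, DF = 0.841680, PV = 4.881744
  t = 3.0000: CF_t = 5.800000, DF = 0.772183, PV = 4.478664
  t = 4.0000: CF_t = 5.800000, DF = 0.708425, PV = 4.108866
  t = 5.0000: CF_t = 5.800000, DF = 0.649931, PV = 3.769602
  t = 6.0000: CF_t = 5.800000, DF = 0.596267, PV = 3.458350
  t = 7.0000: CF_t = 105.800000, DF = 0.547034, PV = 57.876223
Price P = sum_t PV_t = 83.894551
Convexity numerator sum_t t*(t + 1/m) * CF_t / (1+y/m)^(m*t + 2):
  t = 1.0000: term = 8.957328
  t = 2.0000: term = 24.653197
  t = 3.0000: term = 45.235224
  t = 4.0000: term = 69.167010
  t = 5.0000: term = 95.183959
  t = 6.0000: term = 122.254626
  t = 7.0000: term = 2727.942508
Convexity = (1/P) * sum = 3093.393853 / 83.894551 = 36.872405


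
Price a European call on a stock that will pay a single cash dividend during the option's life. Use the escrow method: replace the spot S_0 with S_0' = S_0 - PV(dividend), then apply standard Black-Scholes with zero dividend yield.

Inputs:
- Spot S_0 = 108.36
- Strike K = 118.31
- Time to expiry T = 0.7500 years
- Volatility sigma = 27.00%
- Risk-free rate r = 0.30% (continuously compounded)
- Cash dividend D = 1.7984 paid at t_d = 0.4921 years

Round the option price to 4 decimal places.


PV(D) = D * exp(-r * t_d) = 1.7984 * 0.99852479 = 1.79574698
S_0' = S_0 - PV(D) = 108.3600 - 1.79574698 = 106.56425302
d1 = (ln(S_0'/K) + (r + sigma^2/2)*T) / (sigma*sqrt(T)) = -0.32063331
d2 = d1 - sigma*sqrt(T) = -0.55446017
exp(-rT) = 0.99775253
N(d1) = 0.37424414; N(d2) = 0.28963198
C = S_0' * N(d1) - K * exp(-rT) * N(d2) = 106.56425302 * 0.37424414 - 118.3100 * 0.99775253 * 0.28963198 = 5.6917

Answer: Price = 5.6917


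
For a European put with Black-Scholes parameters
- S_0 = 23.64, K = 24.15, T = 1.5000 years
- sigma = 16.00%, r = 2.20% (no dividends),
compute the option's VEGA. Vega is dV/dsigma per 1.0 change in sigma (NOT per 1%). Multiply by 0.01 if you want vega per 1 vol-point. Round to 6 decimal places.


Answer: Vega = 11.408256

Derivation:
d1 = 0.1574604085; d2 = -0.0384987709
phi(d1) = 0.3940271658; exp(-qT) = 1.0000000000; exp(-rT) = 0.9675385596
Vega = S * exp(-qT) * phi(d1) * sqrt(T) = 23.6400 * 1.0000000000 * 0.3940271658 * 1.2247448714 = 11.408256


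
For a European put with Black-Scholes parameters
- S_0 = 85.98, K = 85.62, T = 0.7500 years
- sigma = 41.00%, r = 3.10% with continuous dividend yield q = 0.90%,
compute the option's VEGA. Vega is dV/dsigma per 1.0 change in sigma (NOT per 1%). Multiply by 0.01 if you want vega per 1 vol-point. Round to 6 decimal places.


d1 = 0.2358217038; d2 = -0.1192487118
phi(d1) = 0.3880021217; exp(-qT) = 0.9932727301; exp(-rT) = 0.9770181987
Vega = S * exp(-qT) * phi(d1) * sqrt(T) = 85.9800 * 0.9932727301 * 0.3880021217 * 0.8660254038 = 28.696616

Answer: Vega = 28.696616


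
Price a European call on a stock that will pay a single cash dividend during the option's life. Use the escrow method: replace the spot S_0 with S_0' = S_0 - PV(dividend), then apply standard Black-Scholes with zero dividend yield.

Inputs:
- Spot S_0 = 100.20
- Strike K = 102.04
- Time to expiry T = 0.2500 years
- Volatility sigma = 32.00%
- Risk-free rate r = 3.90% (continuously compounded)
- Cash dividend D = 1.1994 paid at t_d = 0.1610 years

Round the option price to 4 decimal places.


Answer: Price = 5.4089

Derivation:
PV(D) = D * exp(-r * t_d) = 1.1994 * 0.99374067 = 1.19189256
S_0' = S_0 - PV(D) = 100.2000 - 1.19189256 = 99.00810744
d1 = (ln(S_0'/K) + (r + sigma^2/2)*T) / (sigma*sqrt(T)) = -0.04758221
d2 = d1 - sigma*sqrt(T) = -0.20758221
exp(-rT) = 0.99029738
N(d1) = 0.48102461; N(d2) = 0.41777760
C = S_0' * N(d1) - K * exp(-rT) * N(d2) = 99.00810744 * 0.48102461 - 102.0400 * 0.99029738 * 0.41777760 = 5.4089


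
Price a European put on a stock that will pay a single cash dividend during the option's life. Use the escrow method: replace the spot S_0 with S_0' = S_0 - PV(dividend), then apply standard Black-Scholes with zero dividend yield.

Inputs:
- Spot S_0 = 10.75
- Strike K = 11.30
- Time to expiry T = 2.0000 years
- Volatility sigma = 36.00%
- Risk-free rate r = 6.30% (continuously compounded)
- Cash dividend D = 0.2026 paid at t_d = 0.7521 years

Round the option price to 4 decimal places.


PV(D) = D * exp(-r * t_d) = 0.2026 * 0.95372272 = 0.19322422
S_0' = S_0 - PV(D) = 10.7500 - 0.19322422 = 10.55677578
d1 = (ln(S_0'/K) + (r + sigma^2/2)*T) / (sigma*sqrt(T)) = 0.36841281
d2 = d1 - sigma*sqrt(T) = -0.14070407
exp(-rT) = 0.88161485
N(-d1) = 0.35628272; N(-d2) = 0.55594814
P = K * exp(-rT) * N(-d2) - S_0' * N(-d1) = 11.3000 * 0.88161485 * 0.55594814 - 10.55677578 * 0.35628272 = 1.7773

Answer: Price = 1.7773


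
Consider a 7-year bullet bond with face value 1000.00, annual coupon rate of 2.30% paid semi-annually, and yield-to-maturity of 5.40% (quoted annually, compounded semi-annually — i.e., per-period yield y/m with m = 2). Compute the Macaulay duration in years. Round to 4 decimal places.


Coupon per period c = face * coupon_rate / m = 11.500000
Periods per year m = 2; per-period yield y/m = 0.027000
Number of cashflows N = 14
Cashflows (t years, CF_t, discount factor 1/(1+y/m)^(m*t), PV):
  t = 0.5000: CF_t = 11.500000, DF = 0.973710, PV = 11.197663
  t = 1.0000: CF_t = 11.500000, DF = 0.948111, PV = 10.903275
  t = 1.5000: CF_t = 11.500000, DF = 0.923185, PV = 10.616626
  t = 2.0000: CF_t = 11.500000, DF = 0.898914, PV = 10.337513
  t = 2.5000: CF_t = 11.500000, DF = 0.875282, PV = 10.065738
  t = 3.0000: CF_t = 11.500000, DF = 0.852270, PV = 9.801108
  t = 3.5000: CF_t = 11.500000, DF = 0.829864, PV = 9.543435
  t = 4.0000: CF_t = 11.500000, DF = 0.808047, PV = 9.292537
  t = 4.5000: CF_t = 11.500000, DF = 0.786803, PV = 9.048235
  t = 5.0000: CF_t = 11.500000, DF = 0.766118, PV = 8.810355
  t = 5.5000: CF_t = 11.500000, DF = 0.745976, PV = 8.578729
  t = 6.0000: CF_t = 11.500000, DF = 0.726365, PV = 8.353193
  t = 6.5000: CF_t = 11.500000, DF = 0.707268, PV = 8.133586
  t = 7.0000: CF_t = 1011.500000, DF = 0.688674, PV = 696.593916
Price P = sum_t PV_t = 821.275908
Macaulay numerator sum_t t * PV_t:
  t * PV_t at t = 0.5000: 5.598832
  t * PV_t at t = 1.0000: 10.903275
  t * PV_t at t = 1.5000: 15.924939
  t * PV_t at t = 2.0000: 20.675026
  t * PV_t at t = 2.5000: 25.164345
  t * PV_t at t = 3.0000: 29.403324
  t * PV_t at t = 3.5000: 33.402024
  t * PV_t at t = 4.0000: 37.170147
  t * PV_t at t = 4.5000: 40.717055
  t * PV_t at t = 5.0000: 44.051775
  t * PV_t at t = 5.5000: 47.183011
  t * PV_t at t = 6.0000: 50.119158
  t * PV_t at t = 6.5000: 52.868310
  t * PV_t at t = 7.0000: 4876.157409
Macaulay duration D = (sum_t t * PV_t) / P = 5289.338629 / 821.275908 = 6.440392

Answer: Macaulay duration = 6.4404 years
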